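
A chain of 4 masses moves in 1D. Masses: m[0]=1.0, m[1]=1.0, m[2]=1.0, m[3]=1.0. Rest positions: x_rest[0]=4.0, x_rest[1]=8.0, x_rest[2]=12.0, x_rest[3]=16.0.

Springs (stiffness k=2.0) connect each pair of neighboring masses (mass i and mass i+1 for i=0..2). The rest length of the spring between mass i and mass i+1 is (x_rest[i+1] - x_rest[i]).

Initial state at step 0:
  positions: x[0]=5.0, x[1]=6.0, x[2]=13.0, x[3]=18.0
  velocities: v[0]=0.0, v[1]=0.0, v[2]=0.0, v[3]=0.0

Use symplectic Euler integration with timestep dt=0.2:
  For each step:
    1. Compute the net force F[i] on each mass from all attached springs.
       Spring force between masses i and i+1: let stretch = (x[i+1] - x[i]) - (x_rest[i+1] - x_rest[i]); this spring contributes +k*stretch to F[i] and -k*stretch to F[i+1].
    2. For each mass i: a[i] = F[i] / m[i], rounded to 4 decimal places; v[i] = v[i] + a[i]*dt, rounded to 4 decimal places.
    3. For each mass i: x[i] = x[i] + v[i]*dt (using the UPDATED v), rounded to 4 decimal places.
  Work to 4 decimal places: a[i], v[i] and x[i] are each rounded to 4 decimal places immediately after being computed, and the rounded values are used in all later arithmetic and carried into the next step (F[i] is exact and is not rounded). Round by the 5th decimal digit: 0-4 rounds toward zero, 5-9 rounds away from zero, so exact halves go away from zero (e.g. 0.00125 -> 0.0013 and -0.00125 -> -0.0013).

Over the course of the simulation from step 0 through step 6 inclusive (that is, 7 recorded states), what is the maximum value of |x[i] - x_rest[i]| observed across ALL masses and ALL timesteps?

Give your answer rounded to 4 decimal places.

Step 0: x=[5.0000 6.0000 13.0000 18.0000] v=[0.0000 0.0000 0.0000 0.0000]
Step 1: x=[4.7600 6.4800 12.8400 17.9200] v=[-1.2000 2.4000 -0.8000 -0.4000]
Step 2: x=[4.3376 7.3312 12.5776 17.7536] v=[-2.1120 4.2560 -1.3120 -0.8320]
Step 3: x=[3.8347 8.3626 12.3096 17.4931] v=[-2.5146 5.1571 -1.3402 -1.3024]
Step 4: x=[3.3740 9.3475 12.1405 17.1379] v=[-2.3034 4.9247 -0.8456 -1.7758]
Step 5: x=[3.0712 10.0780 12.1477 16.7029] v=[-1.5140 3.6525 0.0362 -2.1748]
Step 6: x=[3.0089 10.4135 12.3538 16.2235] v=[-0.3113 1.6777 1.0304 -2.3969]
Max displacement = 2.4135

Answer: 2.4135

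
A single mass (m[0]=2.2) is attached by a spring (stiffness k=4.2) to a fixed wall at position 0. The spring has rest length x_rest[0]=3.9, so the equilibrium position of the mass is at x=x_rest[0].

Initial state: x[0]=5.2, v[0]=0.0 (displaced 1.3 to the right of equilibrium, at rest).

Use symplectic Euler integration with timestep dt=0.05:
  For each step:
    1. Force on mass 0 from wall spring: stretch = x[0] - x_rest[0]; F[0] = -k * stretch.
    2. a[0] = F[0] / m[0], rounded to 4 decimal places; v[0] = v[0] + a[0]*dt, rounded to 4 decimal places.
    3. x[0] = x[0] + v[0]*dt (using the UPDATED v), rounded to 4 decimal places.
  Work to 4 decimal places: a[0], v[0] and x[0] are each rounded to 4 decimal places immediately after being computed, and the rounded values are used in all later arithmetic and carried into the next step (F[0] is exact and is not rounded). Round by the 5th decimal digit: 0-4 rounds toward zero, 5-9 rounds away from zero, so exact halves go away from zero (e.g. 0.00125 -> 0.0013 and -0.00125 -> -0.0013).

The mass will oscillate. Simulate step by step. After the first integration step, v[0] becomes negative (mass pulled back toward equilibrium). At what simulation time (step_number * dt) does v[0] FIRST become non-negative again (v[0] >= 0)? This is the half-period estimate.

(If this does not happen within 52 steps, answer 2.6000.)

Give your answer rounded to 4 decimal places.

Answer: 2.3000

Derivation:
Step 0: x=[5.2000] v=[0.0000]
Step 1: x=[5.1938] v=[-0.1241]
Step 2: x=[5.1814] v=[-0.2476]
Step 3: x=[5.1629] v=[-0.3699]
Step 4: x=[5.1384] v=[-0.4905]
Step 5: x=[5.1080] v=[-0.6087]
Step 6: x=[5.0718] v=[-0.7240]
Step 7: x=[5.0300] v=[-0.8359]
Step 8: x=[4.9828] v=[-0.9438]
Step 9: x=[4.9304] v=[-1.0472]
Step 10: x=[4.8731] v=[-1.1456]
Step 11: x=[4.8112] v=[-1.2385]
Step 12: x=[4.7449] v=[-1.3255]
Step 13: x=[4.6746] v=[-1.4062]
Step 14: x=[4.6006] v=[-1.4801]
Step 15: x=[4.5233] v=[-1.5470]
Step 16: x=[4.4430] v=[-1.6065]
Step 17: x=[4.3601] v=[-1.6583]
Step 18: x=[4.2750] v=[-1.7022]
Step 19: x=[4.1881] v=[-1.7380]
Step 20: x=[4.0998] v=[-1.7655]
Step 21: x=[4.0106] v=[-1.7846]
Step 22: x=[3.9208] v=[-1.7952]
Step 23: x=[3.8309] v=[-1.7972]
Step 24: x=[3.7414] v=[-1.7906]
Step 25: x=[3.6526] v=[-1.7755]
Step 26: x=[3.5650] v=[-1.7519]
Step 27: x=[3.4790] v=[-1.7199]
Step 28: x=[3.3950] v=[-1.6797]
Step 29: x=[3.3134] v=[-1.6315]
Step 30: x=[3.2346] v=[-1.5755]
Step 31: x=[3.1590] v=[-1.5120]
Step 32: x=[3.0869] v=[-1.4413]
Step 33: x=[3.0187] v=[-1.3637]
Step 34: x=[2.9547] v=[-1.2796]
Step 35: x=[2.8952] v=[-1.1894]
Step 36: x=[2.8405] v=[-1.0935]
Step 37: x=[2.7909] v=[-0.9924]
Step 38: x=[2.7466] v=[-0.8865]
Step 39: x=[2.7078] v=[-0.7764]
Step 40: x=[2.6747] v=[-0.6626]
Step 41: x=[2.6474] v=[-0.5456]
Step 42: x=[2.6261] v=[-0.4260]
Step 43: x=[2.6109] v=[-0.3044]
Step 44: x=[2.6018] v=[-0.1814]
Step 45: x=[2.5989] v=[-0.0575]
Step 46: x=[2.6022] v=[0.0667]
First v>=0 after going negative at step 46, time=2.3000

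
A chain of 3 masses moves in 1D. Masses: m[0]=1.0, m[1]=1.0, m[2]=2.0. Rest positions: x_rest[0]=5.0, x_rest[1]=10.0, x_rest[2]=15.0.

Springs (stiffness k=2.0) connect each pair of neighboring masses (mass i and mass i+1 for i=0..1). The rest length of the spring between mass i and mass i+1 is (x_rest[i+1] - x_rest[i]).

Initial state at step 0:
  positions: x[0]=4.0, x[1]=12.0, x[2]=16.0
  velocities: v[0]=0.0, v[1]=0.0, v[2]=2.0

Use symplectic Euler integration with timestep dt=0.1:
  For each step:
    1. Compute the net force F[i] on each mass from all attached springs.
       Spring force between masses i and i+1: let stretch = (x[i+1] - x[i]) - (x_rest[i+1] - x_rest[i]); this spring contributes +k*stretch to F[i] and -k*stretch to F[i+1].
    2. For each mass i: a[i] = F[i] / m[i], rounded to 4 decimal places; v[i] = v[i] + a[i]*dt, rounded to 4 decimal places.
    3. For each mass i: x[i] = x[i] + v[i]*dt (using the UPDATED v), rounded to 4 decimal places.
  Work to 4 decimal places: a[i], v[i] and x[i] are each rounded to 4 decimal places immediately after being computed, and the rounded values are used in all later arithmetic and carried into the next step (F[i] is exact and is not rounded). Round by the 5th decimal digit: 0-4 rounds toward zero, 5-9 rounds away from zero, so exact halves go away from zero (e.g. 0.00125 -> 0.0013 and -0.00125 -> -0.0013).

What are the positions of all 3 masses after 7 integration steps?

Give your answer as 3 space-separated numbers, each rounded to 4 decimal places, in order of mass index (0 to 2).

Answer: 5.3665 10.4879 17.4729

Derivation:
Step 0: x=[4.0000 12.0000 16.0000] v=[0.0000 0.0000 2.0000]
Step 1: x=[4.0600 11.9200 16.2100] v=[0.6000 -0.8000 2.1000]
Step 2: x=[4.1772 11.7686 16.4271] v=[1.1720 -1.5140 2.1710]
Step 3: x=[4.3462 11.5585 16.6476] v=[1.6903 -2.1006 2.2052]
Step 4: x=[4.5595 11.3060 16.8672] v=[2.1328 -2.5252 2.1963]
Step 5: x=[4.8077 11.0298 17.0812] v=[2.4821 -2.7623 2.1402]
Step 6: x=[5.0804 10.7502 17.2847] v=[2.7265 -2.7964 2.0351]
Step 7: x=[5.3665 10.4879 17.4729] v=[2.8605 -2.6235 1.8817]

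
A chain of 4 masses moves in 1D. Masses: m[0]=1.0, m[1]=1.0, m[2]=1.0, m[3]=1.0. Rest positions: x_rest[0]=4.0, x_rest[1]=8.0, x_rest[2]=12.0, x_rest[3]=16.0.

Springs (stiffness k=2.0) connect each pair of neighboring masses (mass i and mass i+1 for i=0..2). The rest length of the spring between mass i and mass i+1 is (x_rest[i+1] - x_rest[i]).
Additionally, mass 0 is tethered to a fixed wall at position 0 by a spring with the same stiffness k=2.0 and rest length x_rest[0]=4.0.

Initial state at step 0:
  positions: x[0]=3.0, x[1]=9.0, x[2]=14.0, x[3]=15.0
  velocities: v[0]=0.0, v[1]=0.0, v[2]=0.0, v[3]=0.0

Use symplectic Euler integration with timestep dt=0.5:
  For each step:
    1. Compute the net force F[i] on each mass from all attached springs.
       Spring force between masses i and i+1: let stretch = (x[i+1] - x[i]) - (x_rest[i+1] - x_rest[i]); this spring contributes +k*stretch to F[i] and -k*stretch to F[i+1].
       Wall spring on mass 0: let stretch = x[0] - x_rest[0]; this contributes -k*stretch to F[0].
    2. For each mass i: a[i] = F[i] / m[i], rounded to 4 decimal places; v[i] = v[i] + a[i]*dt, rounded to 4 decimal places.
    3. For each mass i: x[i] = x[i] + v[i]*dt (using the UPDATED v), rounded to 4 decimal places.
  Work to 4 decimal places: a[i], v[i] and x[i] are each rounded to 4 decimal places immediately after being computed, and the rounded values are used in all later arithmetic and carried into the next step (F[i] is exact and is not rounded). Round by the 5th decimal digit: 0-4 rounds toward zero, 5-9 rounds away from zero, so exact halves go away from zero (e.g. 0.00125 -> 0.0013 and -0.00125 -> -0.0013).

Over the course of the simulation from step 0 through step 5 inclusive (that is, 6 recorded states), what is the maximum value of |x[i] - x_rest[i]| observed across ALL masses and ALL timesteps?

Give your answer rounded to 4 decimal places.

Answer: 2.1562

Derivation:
Step 0: x=[3.0000 9.0000 14.0000 15.0000] v=[0.0000 0.0000 0.0000 0.0000]
Step 1: x=[4.5000 8.5000 12.0000 16.5000] v=[3.0000 -1.0000 -4.0000 3.0000]
Step 2: x=[5.7500 7.7500 10.5000 17.7500] v=[2.5000 -1.5000 -3.0000 2.5000]
Step 3: x=[5.1250 7.3750 11.2500 17.3750] v=[-1.2500 -0.7500 1.5000 -0.7500]
Step 4: x=[3.0625 7.8125 13.1250 15.9375] v=[-4.1250 0.8750 3.7500 -2.8750]
Step 5: x=[1.8438 8.5313 13.7500 15.0938] v=[-2.4375 1.4375 1.2500 -1.6875]
Max displacement = 2.1562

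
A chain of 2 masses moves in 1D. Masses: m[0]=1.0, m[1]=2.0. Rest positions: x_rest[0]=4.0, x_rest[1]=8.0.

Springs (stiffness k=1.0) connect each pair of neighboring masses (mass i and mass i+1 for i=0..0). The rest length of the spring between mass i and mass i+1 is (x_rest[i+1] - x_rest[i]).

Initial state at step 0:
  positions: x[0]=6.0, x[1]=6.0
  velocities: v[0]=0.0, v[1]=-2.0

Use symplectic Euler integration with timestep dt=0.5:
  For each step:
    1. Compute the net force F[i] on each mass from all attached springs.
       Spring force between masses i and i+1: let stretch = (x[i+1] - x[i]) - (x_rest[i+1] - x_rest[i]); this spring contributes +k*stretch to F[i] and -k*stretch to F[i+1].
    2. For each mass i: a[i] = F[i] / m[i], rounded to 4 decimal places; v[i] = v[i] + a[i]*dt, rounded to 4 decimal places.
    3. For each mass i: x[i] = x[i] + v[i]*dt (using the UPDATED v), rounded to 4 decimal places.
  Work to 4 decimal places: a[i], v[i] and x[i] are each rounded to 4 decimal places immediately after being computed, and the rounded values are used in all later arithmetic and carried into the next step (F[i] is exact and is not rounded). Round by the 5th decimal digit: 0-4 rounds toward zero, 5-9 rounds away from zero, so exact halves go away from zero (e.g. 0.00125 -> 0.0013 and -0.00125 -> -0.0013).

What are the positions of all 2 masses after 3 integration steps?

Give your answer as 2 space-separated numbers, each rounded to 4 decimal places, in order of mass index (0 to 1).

Answer: 0.8281 5.5860

Derivation:
Step 0: x=[6.0000 6.0000] v=[0.0000 -2.0000]
Step 1: x=[5.0000 5.5000] v=[-2.0000 -1.0000]
Step 2: x=[3.1250 5.4375] v=[-3.7500 -0.1250]
Step 3: x=[0.8281 5.5860] v=[-4.5938 0.2969]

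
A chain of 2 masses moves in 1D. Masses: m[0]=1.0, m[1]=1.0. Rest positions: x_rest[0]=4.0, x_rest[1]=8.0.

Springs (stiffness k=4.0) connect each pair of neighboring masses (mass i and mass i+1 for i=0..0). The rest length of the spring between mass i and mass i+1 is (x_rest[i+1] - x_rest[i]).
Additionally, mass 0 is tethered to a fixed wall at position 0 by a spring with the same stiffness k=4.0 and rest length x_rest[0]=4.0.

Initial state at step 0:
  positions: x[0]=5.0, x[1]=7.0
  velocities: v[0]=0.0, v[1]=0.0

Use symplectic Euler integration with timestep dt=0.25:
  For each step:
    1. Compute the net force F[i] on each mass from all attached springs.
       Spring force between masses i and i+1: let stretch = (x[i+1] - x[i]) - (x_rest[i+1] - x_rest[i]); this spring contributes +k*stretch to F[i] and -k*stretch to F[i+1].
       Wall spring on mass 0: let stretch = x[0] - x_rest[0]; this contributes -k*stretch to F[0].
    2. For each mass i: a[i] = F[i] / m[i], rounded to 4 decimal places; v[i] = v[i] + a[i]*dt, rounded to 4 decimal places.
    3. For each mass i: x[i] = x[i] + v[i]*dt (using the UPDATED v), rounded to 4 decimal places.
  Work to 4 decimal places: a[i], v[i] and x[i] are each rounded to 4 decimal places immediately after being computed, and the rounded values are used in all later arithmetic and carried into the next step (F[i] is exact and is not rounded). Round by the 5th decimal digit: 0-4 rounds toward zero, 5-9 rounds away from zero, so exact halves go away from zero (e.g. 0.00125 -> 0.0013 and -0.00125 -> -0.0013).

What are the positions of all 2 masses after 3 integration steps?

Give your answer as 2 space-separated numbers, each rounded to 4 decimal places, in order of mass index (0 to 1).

Answer: 2.6719 8.6406

Derivation:
Step 0: x=[5.0000 7.0000] v=[0.0000 0.0000]
Step 1: x=[4.2500 7.5000] v=[-3.0000 2.0000]
Step 2: x=[3.2500 8.1875] v=[-4.0000 2.7500]
Step 3: x=[2.6719 8.6406] v=[-2.3125 1.8125]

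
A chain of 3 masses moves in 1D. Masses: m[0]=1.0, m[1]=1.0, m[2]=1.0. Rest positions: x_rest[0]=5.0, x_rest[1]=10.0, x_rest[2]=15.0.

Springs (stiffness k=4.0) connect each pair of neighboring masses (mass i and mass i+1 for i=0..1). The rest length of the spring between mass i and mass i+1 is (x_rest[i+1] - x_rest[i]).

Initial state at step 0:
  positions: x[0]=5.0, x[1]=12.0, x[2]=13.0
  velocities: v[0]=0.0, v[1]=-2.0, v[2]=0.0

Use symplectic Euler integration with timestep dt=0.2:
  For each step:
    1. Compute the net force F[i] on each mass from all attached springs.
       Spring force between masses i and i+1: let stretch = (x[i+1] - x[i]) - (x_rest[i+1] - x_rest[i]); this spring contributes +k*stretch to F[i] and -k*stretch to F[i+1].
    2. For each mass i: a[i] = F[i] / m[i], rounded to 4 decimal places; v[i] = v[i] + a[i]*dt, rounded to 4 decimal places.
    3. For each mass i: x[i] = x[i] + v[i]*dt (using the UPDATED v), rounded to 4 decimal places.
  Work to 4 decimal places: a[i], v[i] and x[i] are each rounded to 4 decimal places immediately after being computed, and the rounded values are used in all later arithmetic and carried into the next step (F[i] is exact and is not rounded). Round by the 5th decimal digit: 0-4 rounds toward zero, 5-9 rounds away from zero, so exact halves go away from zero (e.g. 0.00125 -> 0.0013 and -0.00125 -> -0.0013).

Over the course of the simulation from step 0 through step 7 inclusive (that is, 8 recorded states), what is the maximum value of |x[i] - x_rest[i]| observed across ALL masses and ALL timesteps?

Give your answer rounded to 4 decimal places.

Step 0: x=[5.0000 12.0000 13.0000] v=[0.0000 -2.0000 0.0000]
Step 1: x=[5.3200 10.6400 13.6400] v=[1.6000 -6.8000 3.2000]
Step 2: x=[5.6912 8.9088 14.6000] v=[1.8560 -8.6560 4.8000]
Step 3: x=[5.7772 7.5734 15.4494] v=[0.4301 -6.6771 4.2470]
Step 4: x=[5.3506 7.2107 15.8386] v=[-2.1329 -1.8133 1.9462]
Step 5: x=[4.4216 7.9309 15.6474] v=[-4.6448 3.6009 -0.9561]
Step 6: x=[3.2541 9.3242 15.0215] v=[-5.8374 6.9667 -3.1293]
Step 7: x=[2.2578 10.6579 14.2841] v=[-4.9813 6.6685 -3.6871]
Max displacement = 2.7893

Answer: 2.7893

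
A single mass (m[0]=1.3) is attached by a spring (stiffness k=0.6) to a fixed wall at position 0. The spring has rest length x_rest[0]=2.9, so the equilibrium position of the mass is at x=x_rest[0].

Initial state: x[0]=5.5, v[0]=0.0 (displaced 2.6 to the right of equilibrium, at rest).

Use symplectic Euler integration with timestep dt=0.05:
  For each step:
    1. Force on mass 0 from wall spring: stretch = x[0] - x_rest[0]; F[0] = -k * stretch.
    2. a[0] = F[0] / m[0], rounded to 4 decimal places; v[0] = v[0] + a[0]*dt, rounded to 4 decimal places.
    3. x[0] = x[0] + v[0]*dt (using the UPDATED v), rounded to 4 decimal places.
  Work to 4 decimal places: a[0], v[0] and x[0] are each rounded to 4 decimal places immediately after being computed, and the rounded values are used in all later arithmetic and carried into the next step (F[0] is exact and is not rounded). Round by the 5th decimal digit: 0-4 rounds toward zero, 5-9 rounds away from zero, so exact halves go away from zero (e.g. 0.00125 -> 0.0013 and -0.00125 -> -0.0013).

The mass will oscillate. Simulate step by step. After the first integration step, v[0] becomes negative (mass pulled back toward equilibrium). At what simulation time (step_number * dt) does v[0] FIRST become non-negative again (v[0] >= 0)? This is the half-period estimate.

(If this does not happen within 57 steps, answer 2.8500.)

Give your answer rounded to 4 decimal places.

Answer: 2.8500

Derivation:
Step 0: x=[5.5000] v=[0.0000]
Step 1: x=[5.4970] v=[-0.0600]
Step 2: x=[5.4910] v=[-0.1199]
Step 3: x=[5.4820] v=[-0.1797]
Step 4: x=[5.4700] v=[-0.2393]
Step 5: x=[5.4551] v=[-0.2986]
Step 6: x=[5.4372] v=[-0.3576]
Step 7: x=[5.4164] v=[-0.4162]
Step 8: x=[5.3927] v=[-0.4743]
Step 9: x=[5.3661] v=[-0.5318]
Step 10: x=[5.3367] v=[-0.5887]
Step 11: x=[5.3045] v=[-0.6449]
Step 12: x=[5.2695] v=[-0.7004]
Step 13: x=[5.2317] v=[-0.7551]
Step 14: x=[5.1913] v=[-0.8089]
Step 15: x=[5.1482] v=[-0.8618]
Step 16: x=[5.1025] v=[-0.9137]
Step 17: x=[5.0543] v=[-0.9645]
Step 18: x=[5.0036] v=[-1.0142]
Step 19: x=[4.9505] v=[-1.0627]
Step 20: x=[4.8950] v=[-1.1100]
Step 21: x=[4.8372] v=[-1.1560]
Step 22: x=[4.7772] v=[-1.2007]
Step 23: x=[4.7150] v=[-1.2440]
Step 24: x=[4.6507] v=[-1.2859]
Step 25: x=[4.5844] v=[-1.3263]
Step 26: x=[4.5161] v=[-1.3652]
Step 27: x=[4.4460] v=[-1.4025]
Step 28: x=[4.3741] v=[-1.4382]
Step 29: x=[4.3005] v=[-1.4722]
Step 30: x=[4.2253] v=[-1.5045]
Step 31: x=[4.1485] v=[-1.5351]
Step 32: x=[4.0703] v=[-1.5639]
Step 33: x=[3.9908] v=[-1.5909]
Step 34: x=[3.9100] v=[-1.6161]
Step 35: x=[3.8280] v=[-1.6394]
Step 36: x=[3.7450] v=[-1.6608]
Step 37: x=[3.6610] v=[-1.6803]
Step 38: x=[3.5761] v=[-1.6979]
Step 39: x=[3.4904] v=[-1.7135]
Step 40: x=[3.4040] v=[-1.7271]
Step 41: x=[3.3171] v=[-1.7387]
Step 42: x=[3.2297] v=[-1.7483]
Step 43: x=[3.1419] v=[-1.7559]
Step 44: x=[3.0538] v=[-1.7615]
Step 45: x=[2.9655] v=[-1.7651]
Step 46: x=[2.8772] v=[-1.7666]
Step 47: x=[2.7889] v=[-1.7661]
Step 48: x=[2.7007] v=[-1.7635]
Step 49: x=[2.6128] v=[-1.7589]
Step 50: x=[2.5252] v=[-1.7523]
Step 51: x=[2.4380] v=[-1.7437]
Step 52: x=[2.3514] v=[-1.7330]
Step 53: x=[2.2654] v=[-1.7203]
Step 54: x=[2.1801] v=[-1.7057]
Step 55: x=[2.0956] v=[-1.6891]
Step 56: x=[2.0121] v=[-1.6705]
Step 57: x=[1.9296] v=[-1.6500]
v[0] did not become non-negative within 57 steps; using fallback time=2.8500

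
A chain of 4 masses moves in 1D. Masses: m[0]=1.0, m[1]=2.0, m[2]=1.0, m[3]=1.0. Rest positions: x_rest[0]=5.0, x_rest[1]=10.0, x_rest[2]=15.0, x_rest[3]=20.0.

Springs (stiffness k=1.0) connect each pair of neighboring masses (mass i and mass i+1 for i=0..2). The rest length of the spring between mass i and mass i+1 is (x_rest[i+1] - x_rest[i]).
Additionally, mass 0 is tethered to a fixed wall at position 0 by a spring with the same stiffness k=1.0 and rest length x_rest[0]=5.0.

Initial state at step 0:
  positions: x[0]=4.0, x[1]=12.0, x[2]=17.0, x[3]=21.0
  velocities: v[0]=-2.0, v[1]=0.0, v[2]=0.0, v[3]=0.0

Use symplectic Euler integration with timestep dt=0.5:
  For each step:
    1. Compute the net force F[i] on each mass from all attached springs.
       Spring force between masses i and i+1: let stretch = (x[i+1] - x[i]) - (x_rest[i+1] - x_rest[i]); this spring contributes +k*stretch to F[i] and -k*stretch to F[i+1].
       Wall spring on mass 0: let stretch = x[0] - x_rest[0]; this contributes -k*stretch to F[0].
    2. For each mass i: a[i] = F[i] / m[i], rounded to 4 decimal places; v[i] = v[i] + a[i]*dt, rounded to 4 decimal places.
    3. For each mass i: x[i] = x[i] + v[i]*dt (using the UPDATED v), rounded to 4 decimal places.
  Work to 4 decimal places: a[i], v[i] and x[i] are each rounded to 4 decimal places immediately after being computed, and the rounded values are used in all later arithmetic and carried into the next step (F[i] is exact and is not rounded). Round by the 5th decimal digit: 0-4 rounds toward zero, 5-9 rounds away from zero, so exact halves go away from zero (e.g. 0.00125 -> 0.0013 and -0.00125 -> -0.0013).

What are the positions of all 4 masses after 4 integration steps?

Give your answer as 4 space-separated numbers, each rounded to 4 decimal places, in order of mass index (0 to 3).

Step 0: x=[4.0000 12.0000 17.0000 21.0000] v=[-2.0000 0.0000 0.0000 0.0000]
Step 1: x=[4.0000 11.6250 16.7500 21.2500] v=[0.0000 -0.7500 -0.5000 0.5000]
Step 2: x=[4.9063 10.9375 16.3438 21.6250] v=[1.8125 -1.3750 -0.8125 0.7500]
Step 3: x=[6.0938 10.1719 15.9063 21.9297] v=[2.3750 -1.5313 -0.8751 0.6094]
Step 4: x=[6.7774 9.6133 15.5410 21.9786] v=[1.3672 -1.1172 -0.7306 0.0977]

Answer: 6.7774 9.6133 15.5410 21.9786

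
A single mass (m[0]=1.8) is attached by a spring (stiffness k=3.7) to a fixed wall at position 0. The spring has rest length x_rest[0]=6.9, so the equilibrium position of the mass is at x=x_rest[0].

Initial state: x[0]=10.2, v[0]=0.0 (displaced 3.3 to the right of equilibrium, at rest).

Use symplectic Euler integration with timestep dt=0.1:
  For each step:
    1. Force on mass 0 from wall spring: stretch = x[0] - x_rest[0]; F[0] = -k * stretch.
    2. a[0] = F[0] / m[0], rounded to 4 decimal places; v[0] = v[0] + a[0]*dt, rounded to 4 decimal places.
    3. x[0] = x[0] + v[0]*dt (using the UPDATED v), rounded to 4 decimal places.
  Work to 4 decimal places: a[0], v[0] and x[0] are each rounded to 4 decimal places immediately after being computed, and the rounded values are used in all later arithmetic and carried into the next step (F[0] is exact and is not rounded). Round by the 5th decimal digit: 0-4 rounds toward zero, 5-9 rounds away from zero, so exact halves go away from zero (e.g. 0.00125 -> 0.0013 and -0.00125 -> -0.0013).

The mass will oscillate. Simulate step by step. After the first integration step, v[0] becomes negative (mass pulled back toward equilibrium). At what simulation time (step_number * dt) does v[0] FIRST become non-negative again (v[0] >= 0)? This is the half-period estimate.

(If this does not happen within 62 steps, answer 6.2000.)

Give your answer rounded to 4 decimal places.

Answer: 2.2000

Derivation:
Step 0: x=[10.2000] v=[0.0000]
Step 1: x=[10.1322] v=[-0.6783]
Step 2: x=[9.9979] v=[-1.3427]
Step 3: x=[9.8000] v=[-1.9795]
Step 4: x=[9.5424] v=[-2.5756]
Step 5: x=[9.2305] v=[-3.1188]
Step 6: x=[8.8707] v=[-3.5979]
Step 7: x=[8.4704] v=[-4.0030]
Step 8: x=[8.0378] v=[-4.3258]
Step 9: x=[7.5818] v=[-4.5597]
Step 10: x=[7.1118] v=[-4.6999]
Step 11: x=[6.6375] v=[-4.7434]
Step 12: x=[6.1686] v=[-4.6894]
Step 13: x=[5.7147] v=[-4.5391]
Step 14: x=[5.2852] v=[-4.2955]
Step 15: x=[4.8888] v=[-3.9636]
Step 16: x=[4.5338] v=[-3.5502]
Step 17: x=[4.2274] v=[-3.0638]
Step 18: x=[3.9760] v=[-2.5144]
Step 19: x=[3.7847] v=[-1.9134]
Step 20: x=[3.6574] v=[-1.2730]
Step 21: x=[3.5968] v=[-0.6065]
Step 22: x=[3.6041] v=[0.0725]
First v>=0 after going negative at step 22, time=2.2000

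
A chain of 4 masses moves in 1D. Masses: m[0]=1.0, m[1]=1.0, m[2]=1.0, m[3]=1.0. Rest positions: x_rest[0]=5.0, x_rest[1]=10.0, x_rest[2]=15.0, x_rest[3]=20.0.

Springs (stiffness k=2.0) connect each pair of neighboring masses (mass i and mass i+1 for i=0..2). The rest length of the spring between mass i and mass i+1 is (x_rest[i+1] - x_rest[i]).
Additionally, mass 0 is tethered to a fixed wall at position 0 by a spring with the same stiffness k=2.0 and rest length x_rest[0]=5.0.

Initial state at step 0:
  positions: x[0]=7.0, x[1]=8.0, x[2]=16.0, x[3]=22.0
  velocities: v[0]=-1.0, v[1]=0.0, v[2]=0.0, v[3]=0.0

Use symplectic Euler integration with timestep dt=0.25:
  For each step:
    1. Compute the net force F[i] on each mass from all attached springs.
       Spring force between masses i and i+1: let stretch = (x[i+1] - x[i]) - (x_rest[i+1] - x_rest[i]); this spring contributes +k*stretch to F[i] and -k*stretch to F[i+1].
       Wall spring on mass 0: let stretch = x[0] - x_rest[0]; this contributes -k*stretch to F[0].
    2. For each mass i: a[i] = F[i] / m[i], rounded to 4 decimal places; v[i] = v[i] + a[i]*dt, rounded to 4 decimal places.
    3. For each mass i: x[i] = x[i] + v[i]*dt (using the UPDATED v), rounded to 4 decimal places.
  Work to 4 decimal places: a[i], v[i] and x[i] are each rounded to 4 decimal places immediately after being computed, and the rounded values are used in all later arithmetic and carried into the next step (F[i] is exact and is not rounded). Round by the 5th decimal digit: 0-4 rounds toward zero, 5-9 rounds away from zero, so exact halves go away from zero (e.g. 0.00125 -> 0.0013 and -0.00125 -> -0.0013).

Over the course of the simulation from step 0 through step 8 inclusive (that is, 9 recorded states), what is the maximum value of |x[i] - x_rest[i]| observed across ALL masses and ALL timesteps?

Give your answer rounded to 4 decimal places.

Answer: 2.3055

Derivation:
Step 0: x=[7.0000 8.0000 16.0000 22.0000] v=[-1.0000 0.0000 0.0000 0.0000]
Step 1: x=[6.0000 8.8750 15.7500 21.8750] v=[-4.0000 3.5000 -1.0000 -0.5000]
Step 2: x=[4.6094 10.2500 15.4063 21.6094] v=[-5.5625 5.5000 -1.3750 -1.0625]
Step 3: x=[3.3477 11.5645 15.1934 21.1934] v=[-5.0469 5.2579 -0.8516 -1.6641]
Step 4: x=[2.6946 12.3055 15.2769 20.6524] v=[-2.6124 2.9640 0.3340 -2.1641]
Step 5: x=[2.9061 12.2166 15.6609 20.0644] v=[0.8458 -0.3558 1.5361 -2.3519]
Step 6: x=[3.9181 11.3944 16.1648 19.5510] v=[4.0480 -3.2889 2.0157 -2.0537]
Step 7: x=[5.3749 10.2339 16.4957 19.2393] v=[5.8271 -4.6419 1.3236 -1.2468]
Step 8: x=[6.7672 9.2488 16.3868 19.2097] v=[5.5692 -3.9405 -0.4355 -0.1186]
Max displacement = 2.3055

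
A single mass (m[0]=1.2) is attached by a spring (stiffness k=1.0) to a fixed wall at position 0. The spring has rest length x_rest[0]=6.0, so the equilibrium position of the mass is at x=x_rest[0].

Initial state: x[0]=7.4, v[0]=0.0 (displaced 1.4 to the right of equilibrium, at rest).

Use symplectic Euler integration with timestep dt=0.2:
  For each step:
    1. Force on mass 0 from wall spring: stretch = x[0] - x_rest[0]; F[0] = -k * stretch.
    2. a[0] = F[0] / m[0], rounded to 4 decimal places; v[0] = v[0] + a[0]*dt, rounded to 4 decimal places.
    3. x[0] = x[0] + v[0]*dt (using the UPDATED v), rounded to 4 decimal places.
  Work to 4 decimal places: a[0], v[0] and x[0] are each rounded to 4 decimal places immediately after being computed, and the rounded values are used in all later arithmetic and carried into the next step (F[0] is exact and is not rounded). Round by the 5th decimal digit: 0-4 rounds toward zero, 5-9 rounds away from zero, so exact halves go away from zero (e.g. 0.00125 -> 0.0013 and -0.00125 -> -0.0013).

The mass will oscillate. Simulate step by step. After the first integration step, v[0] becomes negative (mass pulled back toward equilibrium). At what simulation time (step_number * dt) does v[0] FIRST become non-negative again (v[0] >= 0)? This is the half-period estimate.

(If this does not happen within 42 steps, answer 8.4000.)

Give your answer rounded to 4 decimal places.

Step 0: x=[7.4000] v=[0.0000]
Step 1: x=[7.3533] v=[-0.2333]
Step 2: x=[7.2615] v=[-0.4589]
Step 3: x=[7.1277] v=[-0.6692]
Step 4: x=[6.9563] v=[-0.8572]
Step 5: x=[6.7530] v=[-1.0166]
Step 6: x=[6.5246] v=[-1.1421]
Step 7: x=[6.2787] v=[-1.2295]
Step 8: x=[6.0235] v=[-1.2760]
Step 9: x=[5.7675] v=[-1.2799]
Step 10: x=[5.5193] v=[-1.2411]
Step 11: x=[5.2871] v=[-1.1610]
Step 12: x=[5.0787] v=[-1.0422]
Step 13: x=[4.9010] v=[-0.8886]
Step 14: x=[4.7599] v=[-0.7054]
Step 15: x=[4.6602] v=[-0.4987]
Step 16: x=[4.6051] v=[-0.2754]
Step 17: x=[4.5965] v=[-0.0429]
Step 18: x=[4.6347] v=[0.1910]
First v>=0 after going negative at step 18, time=3.6000

Answer: 3.6000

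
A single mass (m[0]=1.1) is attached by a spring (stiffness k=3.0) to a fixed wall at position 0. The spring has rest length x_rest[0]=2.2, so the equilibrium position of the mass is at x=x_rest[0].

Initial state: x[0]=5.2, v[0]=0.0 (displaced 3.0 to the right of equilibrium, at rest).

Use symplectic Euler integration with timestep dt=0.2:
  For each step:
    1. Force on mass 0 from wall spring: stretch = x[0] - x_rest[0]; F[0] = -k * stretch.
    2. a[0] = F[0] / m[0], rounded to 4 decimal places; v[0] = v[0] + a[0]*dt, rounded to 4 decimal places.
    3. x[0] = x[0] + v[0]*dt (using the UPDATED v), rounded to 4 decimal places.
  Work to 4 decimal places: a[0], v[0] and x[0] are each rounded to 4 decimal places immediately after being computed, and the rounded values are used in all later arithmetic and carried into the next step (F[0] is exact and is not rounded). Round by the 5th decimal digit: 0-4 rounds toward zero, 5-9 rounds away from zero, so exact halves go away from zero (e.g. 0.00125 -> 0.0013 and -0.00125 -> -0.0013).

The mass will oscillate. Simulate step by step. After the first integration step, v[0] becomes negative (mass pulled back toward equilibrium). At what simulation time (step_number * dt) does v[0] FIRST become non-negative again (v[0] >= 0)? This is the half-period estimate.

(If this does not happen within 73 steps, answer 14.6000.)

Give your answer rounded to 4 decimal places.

Step 0: x=[5.2000] v=[0.0000]
Step 1: x=[4.8727] v=[-1.6364]
Step 2: x=[4.2539] v=[-3.0942]
Step 3: x=[3.4110] v=[-4.2145]
Step 4: x=[2.4360] v=[-4.8750]
Step 5: x=[1.4353] v=[-5.0037]
Step 6: x=[0.5180] v=[-4.5866]
Step 7: x=[-0.2158] v=[-3.6691]
Step 8: x=[-0.6861] v=[-2.3514]
Step 9: x=[-0.8415] v=[-0.7772]
Step 10: x=[-0.6651] v=[0.8818]
First v>=0 after going negative at step 10, time=2.0000

Answer: 2.0000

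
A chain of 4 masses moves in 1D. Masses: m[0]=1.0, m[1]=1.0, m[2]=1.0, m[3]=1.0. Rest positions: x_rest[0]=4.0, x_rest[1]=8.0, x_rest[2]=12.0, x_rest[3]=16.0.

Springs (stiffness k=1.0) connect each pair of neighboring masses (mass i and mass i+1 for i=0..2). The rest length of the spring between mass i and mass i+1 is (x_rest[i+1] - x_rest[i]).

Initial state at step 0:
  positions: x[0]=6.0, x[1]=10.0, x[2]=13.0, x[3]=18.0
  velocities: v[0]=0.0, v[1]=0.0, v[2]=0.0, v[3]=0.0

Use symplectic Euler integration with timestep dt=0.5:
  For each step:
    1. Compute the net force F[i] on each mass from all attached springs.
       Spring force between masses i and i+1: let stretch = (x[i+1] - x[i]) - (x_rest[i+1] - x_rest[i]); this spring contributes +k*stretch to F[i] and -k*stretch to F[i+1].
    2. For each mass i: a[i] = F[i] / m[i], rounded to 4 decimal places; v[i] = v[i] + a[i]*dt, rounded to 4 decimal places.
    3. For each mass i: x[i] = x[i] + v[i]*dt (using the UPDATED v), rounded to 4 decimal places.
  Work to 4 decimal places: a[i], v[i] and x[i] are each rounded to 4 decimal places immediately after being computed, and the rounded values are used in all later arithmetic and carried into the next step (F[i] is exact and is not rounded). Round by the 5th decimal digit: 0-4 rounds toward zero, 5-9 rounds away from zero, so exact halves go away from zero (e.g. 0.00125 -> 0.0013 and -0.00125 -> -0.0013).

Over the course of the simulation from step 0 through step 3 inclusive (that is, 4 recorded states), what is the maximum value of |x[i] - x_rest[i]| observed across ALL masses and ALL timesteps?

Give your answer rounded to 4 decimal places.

Answer: 2.4219

Derivation:
Step 0: x=[6.0000 10.0000 13.0000 18.0000] v=[0.0000 0.0000 0.0000 0.0000]
Step 1: x=[6.0000 9.7500 13.5000 17.7500] v=[0.0000 -0.5000 1.0000 -0.5000]
Step 2: x=[5.9375 9.5000 14.1250 17.4375] v=[-0.1250 -0.5000 1.2500 -0.6250]
Step 3: x=[5.7656 9.5157 14.4219 17.2969] v=[-0.3438 0.0313 0.5938 -0.2813]
Max displacement = 2.4219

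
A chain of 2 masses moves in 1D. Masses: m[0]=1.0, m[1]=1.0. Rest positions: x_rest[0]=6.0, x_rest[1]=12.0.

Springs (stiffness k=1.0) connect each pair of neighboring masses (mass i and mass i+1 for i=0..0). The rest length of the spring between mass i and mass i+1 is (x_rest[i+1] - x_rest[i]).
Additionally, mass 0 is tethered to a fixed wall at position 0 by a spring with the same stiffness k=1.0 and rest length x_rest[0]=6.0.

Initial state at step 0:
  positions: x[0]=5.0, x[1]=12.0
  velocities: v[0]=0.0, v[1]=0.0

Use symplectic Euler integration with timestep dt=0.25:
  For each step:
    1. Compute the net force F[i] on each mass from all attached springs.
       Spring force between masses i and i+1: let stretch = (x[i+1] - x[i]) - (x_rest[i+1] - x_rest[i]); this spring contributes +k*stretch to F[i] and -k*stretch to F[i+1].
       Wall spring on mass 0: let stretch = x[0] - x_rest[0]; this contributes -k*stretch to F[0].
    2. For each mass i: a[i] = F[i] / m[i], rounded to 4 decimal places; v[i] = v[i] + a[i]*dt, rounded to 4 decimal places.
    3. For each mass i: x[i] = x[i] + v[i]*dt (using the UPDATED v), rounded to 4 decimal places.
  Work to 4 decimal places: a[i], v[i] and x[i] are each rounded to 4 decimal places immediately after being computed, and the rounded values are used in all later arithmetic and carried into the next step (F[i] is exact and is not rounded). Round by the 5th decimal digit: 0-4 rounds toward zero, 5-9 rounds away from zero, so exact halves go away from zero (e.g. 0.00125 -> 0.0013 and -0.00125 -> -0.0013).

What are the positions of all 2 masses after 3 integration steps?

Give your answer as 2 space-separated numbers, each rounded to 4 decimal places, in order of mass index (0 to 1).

Step 0: x=[5.0000 12.0000] v=[0.0000 0.0000]
Step 1: x=[5.1250 11.9375] v=[0.5000 -0.2500]
Step 2: x=[5.3555 11.8242] v=[0.9219 -0.4531]
Step 3: x=[5.6556 11.6816] v=[1.2002 -0.5703]

Answer: 5.6556 11.6816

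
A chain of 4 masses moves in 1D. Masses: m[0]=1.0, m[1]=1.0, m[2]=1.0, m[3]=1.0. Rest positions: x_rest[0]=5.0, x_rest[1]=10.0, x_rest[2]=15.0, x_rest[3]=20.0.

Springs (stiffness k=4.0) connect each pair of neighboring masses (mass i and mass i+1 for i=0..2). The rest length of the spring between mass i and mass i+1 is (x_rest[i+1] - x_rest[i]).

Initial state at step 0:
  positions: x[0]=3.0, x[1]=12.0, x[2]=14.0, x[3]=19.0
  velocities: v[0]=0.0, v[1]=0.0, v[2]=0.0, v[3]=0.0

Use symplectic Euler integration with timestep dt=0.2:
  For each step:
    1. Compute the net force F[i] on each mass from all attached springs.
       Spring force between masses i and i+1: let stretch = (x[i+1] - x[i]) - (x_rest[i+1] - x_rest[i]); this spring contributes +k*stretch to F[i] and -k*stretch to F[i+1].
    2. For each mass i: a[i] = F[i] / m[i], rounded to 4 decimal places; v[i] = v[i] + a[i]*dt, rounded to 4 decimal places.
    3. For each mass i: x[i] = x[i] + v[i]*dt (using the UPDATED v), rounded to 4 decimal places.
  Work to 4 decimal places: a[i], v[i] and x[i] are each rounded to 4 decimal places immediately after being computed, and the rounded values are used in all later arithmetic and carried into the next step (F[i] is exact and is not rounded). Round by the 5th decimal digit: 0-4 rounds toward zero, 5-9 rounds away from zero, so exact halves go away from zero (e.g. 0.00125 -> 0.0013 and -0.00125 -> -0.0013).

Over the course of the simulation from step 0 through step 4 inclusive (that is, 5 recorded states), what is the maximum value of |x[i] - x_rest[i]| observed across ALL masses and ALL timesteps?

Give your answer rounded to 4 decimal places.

Step 0: x=[3.0000 12.0000 14.0000 19.0000] v=[0.0000 0.0000 0.0000 0.0000]
Step 1: x=[3.6400 10.8800 14.4800 19.0000] v=[3.2000 -5.6000 2.4000 0.0000]
Step 2: x=[4.6384 9.1776 15.1072 19.0768] v=[4.9920 -8.5120 3.1360 0.3840]
Step 3: x=[5.5631 7.6977 15.4208 19.3185] v=[4.6234 -7.3997 1.5680 1.2083]
Step 4: x=[6.0293 7.1119 15.1223 19.7365] v=[2.3311 -2.9289 -1.4923 2.0901]
Max displacement = 2.8881

Answer: 2.8881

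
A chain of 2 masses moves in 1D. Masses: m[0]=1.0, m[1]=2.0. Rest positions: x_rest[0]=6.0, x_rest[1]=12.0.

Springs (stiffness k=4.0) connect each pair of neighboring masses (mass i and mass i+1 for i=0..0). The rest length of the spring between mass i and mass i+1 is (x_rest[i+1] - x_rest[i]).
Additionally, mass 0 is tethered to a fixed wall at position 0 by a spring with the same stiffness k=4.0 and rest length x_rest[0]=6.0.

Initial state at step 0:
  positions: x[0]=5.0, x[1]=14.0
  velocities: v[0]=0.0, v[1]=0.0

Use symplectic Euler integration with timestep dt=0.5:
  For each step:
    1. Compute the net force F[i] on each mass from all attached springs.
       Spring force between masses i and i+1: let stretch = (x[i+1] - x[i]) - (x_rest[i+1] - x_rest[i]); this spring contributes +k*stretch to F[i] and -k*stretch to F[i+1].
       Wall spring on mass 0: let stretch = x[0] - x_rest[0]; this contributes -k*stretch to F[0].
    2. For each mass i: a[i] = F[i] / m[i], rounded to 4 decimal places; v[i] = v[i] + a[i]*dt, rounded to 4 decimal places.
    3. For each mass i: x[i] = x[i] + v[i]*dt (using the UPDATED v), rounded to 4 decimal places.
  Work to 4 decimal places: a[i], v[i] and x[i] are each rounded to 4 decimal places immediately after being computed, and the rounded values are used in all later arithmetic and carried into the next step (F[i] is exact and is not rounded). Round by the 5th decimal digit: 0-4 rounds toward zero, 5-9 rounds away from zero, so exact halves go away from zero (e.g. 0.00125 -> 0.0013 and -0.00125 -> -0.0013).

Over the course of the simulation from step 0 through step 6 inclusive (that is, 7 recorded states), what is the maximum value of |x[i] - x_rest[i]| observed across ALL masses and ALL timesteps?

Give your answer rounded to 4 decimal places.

Answer: 3.0000

Derivation:
Step 0: x=[5.0000 14.0000] v=[0.0000 0.0000]
Step 1: x=[9.0000 12.5000] v=[8.0000 -3.0000]
Step 2: x=[7.5000 12.2500] v=[-3.0000 -0.5000]
Step 3: x=[3.2500 12.6250] v=[-8.5000 0.7500]
Step 4: x=[5.1250 11.3125] v=[3.7500 -2.6250]
Step 5: x=[8.0625 9.9063] v=[5.8750 -2.8125]
Step 6: x=[4.7813 10.5782] v=[-6.5624 1.3437]
Max displacement = 3.0000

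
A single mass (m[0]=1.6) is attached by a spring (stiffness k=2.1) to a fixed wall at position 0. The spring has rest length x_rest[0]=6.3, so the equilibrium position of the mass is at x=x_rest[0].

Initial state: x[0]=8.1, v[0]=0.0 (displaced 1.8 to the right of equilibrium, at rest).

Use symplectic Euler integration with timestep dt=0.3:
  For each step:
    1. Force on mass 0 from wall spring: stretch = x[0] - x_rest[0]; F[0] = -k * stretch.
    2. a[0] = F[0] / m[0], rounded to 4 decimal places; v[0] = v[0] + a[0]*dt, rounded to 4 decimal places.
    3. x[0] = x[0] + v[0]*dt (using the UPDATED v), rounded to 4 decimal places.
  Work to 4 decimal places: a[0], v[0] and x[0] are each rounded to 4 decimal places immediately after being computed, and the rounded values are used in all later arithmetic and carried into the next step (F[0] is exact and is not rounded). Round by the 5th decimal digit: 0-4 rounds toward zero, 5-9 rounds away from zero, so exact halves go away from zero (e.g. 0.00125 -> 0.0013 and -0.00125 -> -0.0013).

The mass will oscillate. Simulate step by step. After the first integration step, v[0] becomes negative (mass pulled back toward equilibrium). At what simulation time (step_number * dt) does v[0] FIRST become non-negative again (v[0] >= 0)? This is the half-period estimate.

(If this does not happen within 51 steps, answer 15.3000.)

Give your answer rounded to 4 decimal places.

Answer: 3.0000

Derivation:
Step 0: x=[8.1000] v=[0.0000]
Step 1: x=[7.8874] v=[-0.7088]
Step 2: x=[7.4872] v=[-1.3339]
Step 3: x=[6.9468] v=[-1.8014]
Step 4: x=[6.3300] v=[-2.0561]
Step 5: x=[5.7096] v=[-2.0679]
Step 6: x=[5.1590] v=[-1.8354]
Step 7: x=[4.7432] v=[-1.3861]
Step 8: x=[4.5113] v=[-0.7731]
Step 9: x=[4.4907] v=[-0.0688]
Step 10: x=[4.6838] v=[0.6436]
First v>=0 after going negative at step 10, time=3.0000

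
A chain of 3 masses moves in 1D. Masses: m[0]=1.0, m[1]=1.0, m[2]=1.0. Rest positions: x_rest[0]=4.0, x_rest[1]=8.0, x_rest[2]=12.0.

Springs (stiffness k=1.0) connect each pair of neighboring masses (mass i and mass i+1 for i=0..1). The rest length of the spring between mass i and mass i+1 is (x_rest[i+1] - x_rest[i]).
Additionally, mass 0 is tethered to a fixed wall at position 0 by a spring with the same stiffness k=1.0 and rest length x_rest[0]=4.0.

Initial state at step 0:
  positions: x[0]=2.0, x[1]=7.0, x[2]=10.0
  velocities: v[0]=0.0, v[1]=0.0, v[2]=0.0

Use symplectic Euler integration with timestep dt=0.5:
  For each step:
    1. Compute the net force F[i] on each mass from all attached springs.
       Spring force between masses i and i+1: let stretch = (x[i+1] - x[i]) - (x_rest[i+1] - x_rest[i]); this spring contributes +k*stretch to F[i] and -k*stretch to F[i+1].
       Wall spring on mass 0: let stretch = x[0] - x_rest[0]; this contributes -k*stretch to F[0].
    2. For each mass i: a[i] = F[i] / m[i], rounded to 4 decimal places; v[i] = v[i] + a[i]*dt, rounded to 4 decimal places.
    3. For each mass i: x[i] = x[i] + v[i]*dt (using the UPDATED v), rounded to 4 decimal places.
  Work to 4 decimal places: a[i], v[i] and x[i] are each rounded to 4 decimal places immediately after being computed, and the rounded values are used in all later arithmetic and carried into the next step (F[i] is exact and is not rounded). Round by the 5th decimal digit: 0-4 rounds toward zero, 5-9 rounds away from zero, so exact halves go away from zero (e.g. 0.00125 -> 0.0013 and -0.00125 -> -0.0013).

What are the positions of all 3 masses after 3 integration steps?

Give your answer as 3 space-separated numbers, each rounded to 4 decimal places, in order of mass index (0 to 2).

Step 0: x=[2.0000 7.0000 10.0000] v=[0.0000 0.0000 0.0000]
Step 1: x=[2.7500 6.5000 10.2500] v=[1.5000 -1.0000 0.5000]
Step 2: x=[3.7500 6.0000 10.5625] v=[2.0000 -1.0000 0.6250]
Step 3: x=[4.3750 6.0782 10.7344] v=[1.2500 0.1563 0.3438]

Answer: 4.3750 6.0782 10.7344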